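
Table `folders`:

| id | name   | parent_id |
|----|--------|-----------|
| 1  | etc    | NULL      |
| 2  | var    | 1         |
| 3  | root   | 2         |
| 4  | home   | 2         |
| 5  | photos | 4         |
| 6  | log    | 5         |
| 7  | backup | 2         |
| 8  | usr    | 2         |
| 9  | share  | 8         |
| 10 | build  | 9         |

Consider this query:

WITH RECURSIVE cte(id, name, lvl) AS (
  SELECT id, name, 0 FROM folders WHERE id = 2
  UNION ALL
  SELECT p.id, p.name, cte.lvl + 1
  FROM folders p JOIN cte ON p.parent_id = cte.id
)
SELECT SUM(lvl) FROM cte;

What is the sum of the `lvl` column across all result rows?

Base: id=2 (var) at lvl 0.
Iteration 1: rows with parent_id in {2} -> root (id 3, lvl 1), home (id 4, lvl 1), backup (id 7, lvl 1), usr (id 8, lvl 1).
Iteration 2: rows with parent_id in {3,4,7,8} -> photos (id 5, lvl 2), share (id 9, lvl 2).
Iteration 3: rows with parent_id in {5,9} -> log (id 6, lvl 3), build (id 10, lvl 3).
Iteration 4: no rows with parent_id in {6,10}; recursion stops.
SUM(lvl) = 0 + 1 + 1 + 1 + 1 + 2 + 2 + 3 + 3 = 14.

14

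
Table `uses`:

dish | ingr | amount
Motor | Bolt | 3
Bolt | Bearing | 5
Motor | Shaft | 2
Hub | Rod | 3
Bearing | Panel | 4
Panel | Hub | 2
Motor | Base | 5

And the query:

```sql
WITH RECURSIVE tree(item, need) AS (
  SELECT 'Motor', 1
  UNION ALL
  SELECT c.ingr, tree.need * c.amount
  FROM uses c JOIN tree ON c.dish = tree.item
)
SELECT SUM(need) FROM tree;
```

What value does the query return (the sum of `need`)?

Base: (Motor, need=1).
Iteration 1: components of {Motor} -> Base = 1*5 = 5, Bolt = 1*3 = 3, Shaft = 1*2 = 2.
Iteration 2: components of {Base,Bolt,Shaft} -> Bearing = 3*5 = 15.
Iteration 3: components of {Bearing} -> Panel = 15*4 = 60.
Iteration 4: components of {Panel} -> Hub = 60*2 = 120.
Iteration 5: components of {Hub} -> Rod = 120*3 = 360.
Iteration 6: no further components; recursion stops.
SUM(need) = 1 + 5 + 3 + 2 + 15 + 60 + 120 + 360 = 566.

566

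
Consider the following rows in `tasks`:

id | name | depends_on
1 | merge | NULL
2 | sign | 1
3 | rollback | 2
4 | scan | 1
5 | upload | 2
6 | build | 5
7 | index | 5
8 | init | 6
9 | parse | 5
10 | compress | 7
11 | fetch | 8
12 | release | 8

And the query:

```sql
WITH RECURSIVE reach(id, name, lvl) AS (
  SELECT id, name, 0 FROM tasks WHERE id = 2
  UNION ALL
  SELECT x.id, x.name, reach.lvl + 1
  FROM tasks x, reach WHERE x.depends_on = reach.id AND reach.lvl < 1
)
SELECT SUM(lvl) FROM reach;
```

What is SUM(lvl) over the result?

Base: id=2 (sign) at lvl 0.
Iteration 1: rows with depends_on in {2} -> rollback (id 3, lvl 1), upload (id 5, lvl 1).
Iteration 2: lvl < 1 fails for all current rows; recursion stops.
SUM(lvl) = 0 + 1 + 1 = 2.

2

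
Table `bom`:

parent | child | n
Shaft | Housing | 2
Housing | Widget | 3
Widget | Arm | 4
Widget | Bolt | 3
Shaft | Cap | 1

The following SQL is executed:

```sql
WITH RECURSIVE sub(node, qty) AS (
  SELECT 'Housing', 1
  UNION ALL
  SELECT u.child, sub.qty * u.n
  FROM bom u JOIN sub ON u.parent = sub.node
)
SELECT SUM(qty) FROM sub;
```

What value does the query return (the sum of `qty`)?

Base: (Housing, qty=1).
Iteration 1: components of {Housing} -> Widget = 1*3 = 3.
Iteration 2: components of {Widget} -> Arm = 3*4 = 12, Bolt = 3*3 = 9.
Iteration 3: no further components; recursion stops.
SUM(qty) = 1 + 3 + 12 + 9 = 25.

25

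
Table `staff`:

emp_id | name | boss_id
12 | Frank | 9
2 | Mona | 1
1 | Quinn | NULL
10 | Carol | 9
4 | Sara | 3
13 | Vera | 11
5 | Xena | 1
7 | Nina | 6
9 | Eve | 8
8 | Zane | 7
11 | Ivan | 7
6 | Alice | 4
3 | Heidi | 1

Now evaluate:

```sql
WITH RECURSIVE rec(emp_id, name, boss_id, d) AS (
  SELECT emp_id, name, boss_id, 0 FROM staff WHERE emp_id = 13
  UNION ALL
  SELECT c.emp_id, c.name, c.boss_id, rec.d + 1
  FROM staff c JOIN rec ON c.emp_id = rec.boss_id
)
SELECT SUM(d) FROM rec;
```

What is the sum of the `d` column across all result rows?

Base: emp_id=13 (Vera), boss_id=11, d 0.
Iteration 1: join on emp_id=11 -> Ivan (id 11, boss_id=7, d 1).
Iteration 2: join on emp_id=7 -> Nina (id 7, boss_id=6, d 2).
Iteration 3: join on emp_id=6 -> Alice (id 6, boss_id=4, d 3).
Iteration 4: join on emp_id=4 -> Sara (id 4, boss_id=3, d 4).
Iteration 5: join on emp_id=3 -> Heidi (id 3, boss_id=1, d 5).
Iteration 6: join on emp_id=1 -> Quinn (id 1, boss_id=NULL, d 6).
Iteration 7: boss_id is NULL; no match; recursion stops.
SUM(d) = 0 + 1 + 2 + 3 + 4 + 5 + 6 = 21.

21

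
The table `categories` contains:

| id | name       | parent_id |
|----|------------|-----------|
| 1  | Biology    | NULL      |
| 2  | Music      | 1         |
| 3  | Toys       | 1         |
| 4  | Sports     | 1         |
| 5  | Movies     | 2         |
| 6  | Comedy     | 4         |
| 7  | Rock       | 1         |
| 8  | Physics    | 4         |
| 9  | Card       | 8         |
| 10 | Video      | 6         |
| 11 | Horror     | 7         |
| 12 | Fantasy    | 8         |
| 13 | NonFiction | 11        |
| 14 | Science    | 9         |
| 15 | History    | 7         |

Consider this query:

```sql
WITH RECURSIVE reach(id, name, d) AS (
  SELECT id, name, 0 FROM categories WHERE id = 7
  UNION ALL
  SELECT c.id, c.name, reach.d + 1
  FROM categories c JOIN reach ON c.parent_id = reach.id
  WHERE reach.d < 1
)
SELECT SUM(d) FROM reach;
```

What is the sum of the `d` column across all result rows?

Base: id=7 (Rock) at d 0.
Iteration 1: rows with parent_id in {7} -> Horror (id 11, d 1), History (id 15, d 1).
Iteration 2: d < 1 fails for all current rows; recursion stops.
SUM(d) = 0 + 1 + 1 = 2.

2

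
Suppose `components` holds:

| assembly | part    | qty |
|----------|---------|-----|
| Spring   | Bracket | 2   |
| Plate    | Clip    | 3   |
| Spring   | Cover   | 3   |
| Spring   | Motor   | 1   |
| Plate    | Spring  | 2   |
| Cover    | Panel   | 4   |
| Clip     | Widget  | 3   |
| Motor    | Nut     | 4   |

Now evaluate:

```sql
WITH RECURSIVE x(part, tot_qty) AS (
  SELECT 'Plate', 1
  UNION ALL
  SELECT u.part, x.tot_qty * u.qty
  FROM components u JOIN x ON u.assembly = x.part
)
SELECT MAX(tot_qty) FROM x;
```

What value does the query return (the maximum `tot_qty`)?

Base: (Plate, tot_qty=1).
Iteration 1: components of {Plate} -> Clip = 1*3 = 3, Spring = 1*2 = 2.
Iteration 2: components of {Clip,Spring} -> Bracket = 2*2 = 4, Cover = 2*3 = 6, Motor = 2*1 = 2, Widget = 3*3 = 9.
Iteration 3: components of {Bracket,Cover,Motor,Widget} -> Nut = 2*4 = 8, Panel = 6*4 = 24.
Iteration 4: no further components; recursion stops.
tot_qty values: 1, 3, 2, 9, 2, 4, 6, 8, 24; the maximum is 24.

24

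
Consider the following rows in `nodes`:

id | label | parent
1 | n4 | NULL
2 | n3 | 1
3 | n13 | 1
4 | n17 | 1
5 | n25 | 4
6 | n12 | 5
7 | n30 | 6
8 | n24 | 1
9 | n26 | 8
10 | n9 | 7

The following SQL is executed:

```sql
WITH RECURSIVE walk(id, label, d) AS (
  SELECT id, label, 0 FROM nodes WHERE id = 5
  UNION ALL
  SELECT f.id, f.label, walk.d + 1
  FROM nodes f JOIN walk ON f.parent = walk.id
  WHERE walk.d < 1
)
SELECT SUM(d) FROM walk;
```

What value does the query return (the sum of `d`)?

1

Base: id=5 (n25) at d 0.
Iteration 1: rows with parent in {5} -> n12 (id 6, d 1).
Iteration 2: d < 1 fails for all current rows; recursion stops.
SUM(d) = 0 + 1 = 1.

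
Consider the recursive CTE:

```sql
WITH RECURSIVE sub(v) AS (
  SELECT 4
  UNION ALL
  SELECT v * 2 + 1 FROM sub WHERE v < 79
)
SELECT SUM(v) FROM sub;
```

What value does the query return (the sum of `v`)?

Base: v=4.
Iteration 1: 4 < 79 holds -> v = 4 * 2 + 1 = 9.
Iteration 2: 9 < 79 holds -> v = 9 * 2 + 1 = 19.
Iteration 3: 19 < 79 holds -> v = 19 * 2 + 1 = 39.
Iteration 4: 39 < 79 holds -> v = 39 * 2 + 1 = 79.
Iteration 5: 79 < 79 fails; recursion stops.
SUM(v) = 4 + 9 + 19 + 39 + 79 = 150.

150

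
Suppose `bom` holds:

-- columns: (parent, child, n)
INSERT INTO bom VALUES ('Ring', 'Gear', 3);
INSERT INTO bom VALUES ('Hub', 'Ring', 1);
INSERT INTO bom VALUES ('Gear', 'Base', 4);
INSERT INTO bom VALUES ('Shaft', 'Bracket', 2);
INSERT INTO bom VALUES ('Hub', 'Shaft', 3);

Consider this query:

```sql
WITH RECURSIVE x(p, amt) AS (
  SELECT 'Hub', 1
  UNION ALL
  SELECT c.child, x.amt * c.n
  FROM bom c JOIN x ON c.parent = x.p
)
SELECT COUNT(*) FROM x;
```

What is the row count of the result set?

6

Base: (Hub, amt=1).
Iteration 1: components of {Hub} -> Ring = 1*1 = 1, Shaft = 1*3 = 3.
Iteration 2: components of {Ring,Shaft} -> Bracket = 3*2 = 6, Gear = 1*3 = 3.
Iteration 3: components of {Bracket,Gear} -> Base = 3*4 = 12.
Iteration 4: no further components; recursion stops.
Total rows emitted: 6.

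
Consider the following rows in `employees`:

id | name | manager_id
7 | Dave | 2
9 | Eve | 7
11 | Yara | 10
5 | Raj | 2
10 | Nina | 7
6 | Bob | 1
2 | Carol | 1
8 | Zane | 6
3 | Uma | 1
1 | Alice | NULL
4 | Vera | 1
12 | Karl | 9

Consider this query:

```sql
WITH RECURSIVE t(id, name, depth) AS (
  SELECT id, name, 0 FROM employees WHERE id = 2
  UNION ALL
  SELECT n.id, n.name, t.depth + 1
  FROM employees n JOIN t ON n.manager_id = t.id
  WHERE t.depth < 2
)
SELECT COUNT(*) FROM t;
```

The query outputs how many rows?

5

Base: id=2 (Carol) at depth 0.
Iteration 1: rows with manager_id in {2} -> Raj (id 5, depth 1), Dave (id 7, depth 1).
Iteration 2: rows with manager_id in {5,7} -> Eve (id 9, depth 2), Nina (id 10, depth 2).
Iteration 3: depth < 2 fails for all current rows; recursion stops.
Total rows emitted: 5.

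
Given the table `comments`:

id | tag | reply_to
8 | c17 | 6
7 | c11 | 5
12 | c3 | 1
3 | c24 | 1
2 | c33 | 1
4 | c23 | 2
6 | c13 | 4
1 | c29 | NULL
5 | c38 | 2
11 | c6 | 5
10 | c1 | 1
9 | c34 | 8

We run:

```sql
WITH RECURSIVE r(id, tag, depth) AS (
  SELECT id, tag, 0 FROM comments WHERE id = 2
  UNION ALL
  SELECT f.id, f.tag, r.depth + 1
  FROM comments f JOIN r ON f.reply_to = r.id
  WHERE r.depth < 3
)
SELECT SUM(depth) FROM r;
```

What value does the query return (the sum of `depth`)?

11

Base: id=2 (c33) at depth 0.
Iteration 1: rows with reply_to in {2} -> c23 (id 4, depth 1), c38 (id 5, depth 1).
Iteration 2: rows with reply_to in {4,5} -> c13 (id 6, depth 2), c11 (id 7, depth 2), c6 (id 11, depth 2).
Iteration 3: rows with reply_to in {6,7,11} -> c17 (id 8, depth 3).
Iteration 4: depth < 3 fails for all current rows; recursion stops.
SUM(depth) = 0 + 1 + 1 + 2 + 2 + 2 + 3 = 11.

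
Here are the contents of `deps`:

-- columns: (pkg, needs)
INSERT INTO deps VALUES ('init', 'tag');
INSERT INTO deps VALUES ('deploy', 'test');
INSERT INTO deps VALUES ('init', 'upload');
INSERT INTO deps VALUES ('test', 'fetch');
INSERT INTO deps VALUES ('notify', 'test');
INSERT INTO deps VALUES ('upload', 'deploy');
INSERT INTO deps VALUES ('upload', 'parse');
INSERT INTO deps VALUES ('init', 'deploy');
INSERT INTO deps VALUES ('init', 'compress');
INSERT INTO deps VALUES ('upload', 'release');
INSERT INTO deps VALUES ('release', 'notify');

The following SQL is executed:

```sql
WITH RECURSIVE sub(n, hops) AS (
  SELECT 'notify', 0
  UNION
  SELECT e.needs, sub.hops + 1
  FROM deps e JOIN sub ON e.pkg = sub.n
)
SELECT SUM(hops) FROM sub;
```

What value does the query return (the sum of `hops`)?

Base: (notify, hops=0).
Iteration 1: edges from {notify} -> (test, hops=1).
Iteration 2: edges from {test} -> (fetch, hops=2).
Iteration 3: no outgoing edges from {fetch}; recursion stops.
SUM(hops) = 0 + 1 + 2 = 3.

3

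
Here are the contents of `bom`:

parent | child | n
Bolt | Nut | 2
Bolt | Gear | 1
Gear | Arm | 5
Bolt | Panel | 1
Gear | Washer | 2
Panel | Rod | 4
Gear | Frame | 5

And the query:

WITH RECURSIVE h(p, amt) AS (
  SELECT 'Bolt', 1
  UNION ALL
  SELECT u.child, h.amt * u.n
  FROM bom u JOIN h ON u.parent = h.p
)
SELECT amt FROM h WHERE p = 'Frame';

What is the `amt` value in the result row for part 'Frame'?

5

Base: (Bolt, amt=1).
Iteration 1: components of {Bolt} -> Gear = 1*1 = 1, Nut = 1*2 = 2, Panel = 1*1 = 1.
Iteration 2: components of {Gear,Nut,Panel} -> Arm = 1*5 = 5, Frame = 1*5 = 5, Rod = 1*4 = 4, Washer = 1*2 = 2.
Iteration 3: no further components; recursion stops.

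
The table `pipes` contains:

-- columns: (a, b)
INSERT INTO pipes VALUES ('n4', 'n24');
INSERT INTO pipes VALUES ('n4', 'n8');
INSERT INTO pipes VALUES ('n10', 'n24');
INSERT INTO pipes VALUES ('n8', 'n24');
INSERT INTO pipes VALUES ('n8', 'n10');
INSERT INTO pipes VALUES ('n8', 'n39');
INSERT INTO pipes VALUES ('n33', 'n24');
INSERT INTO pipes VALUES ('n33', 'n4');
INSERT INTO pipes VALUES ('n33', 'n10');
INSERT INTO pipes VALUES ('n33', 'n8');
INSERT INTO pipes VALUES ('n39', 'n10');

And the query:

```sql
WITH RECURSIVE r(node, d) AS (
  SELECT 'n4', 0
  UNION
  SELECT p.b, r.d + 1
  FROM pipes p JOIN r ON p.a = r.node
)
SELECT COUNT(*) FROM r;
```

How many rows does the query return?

Base: (n4, d=0).
Iteration 1: edges from {n4} -> (n24, d=1), (n8, d=1).
Iteration 2: edges from {n24,n8} -> (n10, d=2), (n24, d=2), (n39, d=2).
Iteration 3: edges from {n10,n24,n39} -> (n10, d=3), (n24, d=3).
Iteration 4: edges from {n10,n24} -> (n24, d=4).
Iteration 5: no outgoing edges from {n24}; recursion stops.
Total rows emitted: 9.

9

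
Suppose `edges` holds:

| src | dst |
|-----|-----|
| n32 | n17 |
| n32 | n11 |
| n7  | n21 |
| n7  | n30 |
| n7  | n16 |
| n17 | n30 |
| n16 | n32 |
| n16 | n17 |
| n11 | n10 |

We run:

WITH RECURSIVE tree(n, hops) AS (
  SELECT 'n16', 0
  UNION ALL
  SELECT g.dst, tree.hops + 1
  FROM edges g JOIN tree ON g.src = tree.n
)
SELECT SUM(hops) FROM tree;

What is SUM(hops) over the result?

14

Base: (n16, hops=0).
Iteration 1: edges from {n16} -> (n17, hops=1), (n32, hops=1).
Iteration 2: edges from {n17,n32} -> (n11, hops=2), (n17, hops=2), (n30, hops=2).
Iteration 3: edges from {n11,n17,n30} -> (n10, hops=3), (n30, hops=3).
Iteration 4: no outgoing edges from {n10,n30}; recursion stops.
SUM(hops) = 0 + 1 + 1 + 2 + 2 + 2 + 3 + 3 = 14.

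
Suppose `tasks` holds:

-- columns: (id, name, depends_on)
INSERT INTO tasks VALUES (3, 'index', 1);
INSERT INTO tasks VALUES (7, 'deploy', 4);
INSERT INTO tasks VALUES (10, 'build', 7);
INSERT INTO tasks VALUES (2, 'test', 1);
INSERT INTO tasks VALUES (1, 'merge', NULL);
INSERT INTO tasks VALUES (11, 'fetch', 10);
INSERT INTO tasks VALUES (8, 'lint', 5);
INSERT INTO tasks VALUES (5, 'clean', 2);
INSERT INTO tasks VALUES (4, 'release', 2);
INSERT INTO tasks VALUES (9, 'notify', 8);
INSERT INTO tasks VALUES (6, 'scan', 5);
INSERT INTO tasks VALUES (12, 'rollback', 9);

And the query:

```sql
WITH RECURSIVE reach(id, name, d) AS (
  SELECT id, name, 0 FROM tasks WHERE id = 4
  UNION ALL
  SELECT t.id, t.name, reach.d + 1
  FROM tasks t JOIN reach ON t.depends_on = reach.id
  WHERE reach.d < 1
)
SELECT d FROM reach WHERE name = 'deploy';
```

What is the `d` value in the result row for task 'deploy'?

1

Base: id=4 (release) at d 0.
Iteration 1: rows with depends_on in {4} -> deploy (id 7, d 1).
Iteration 2: d < 1 fails for all current rows; recursion stops.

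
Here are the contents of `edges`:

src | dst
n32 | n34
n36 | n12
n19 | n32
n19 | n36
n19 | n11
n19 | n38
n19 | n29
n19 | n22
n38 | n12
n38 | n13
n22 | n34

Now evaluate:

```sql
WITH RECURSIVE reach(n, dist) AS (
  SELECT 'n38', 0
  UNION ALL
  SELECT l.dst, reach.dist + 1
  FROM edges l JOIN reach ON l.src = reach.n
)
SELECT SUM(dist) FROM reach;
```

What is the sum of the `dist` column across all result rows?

Base: (n38, dist=0).
Iteration 1: edges from {n38} -> (n12, dist=1), (n13, dist=1).
Iteration 2: no outgoing edges from {n12,n13}; recursion stops.
SUM(dist) = 0 + 1 + 1 = 2.

2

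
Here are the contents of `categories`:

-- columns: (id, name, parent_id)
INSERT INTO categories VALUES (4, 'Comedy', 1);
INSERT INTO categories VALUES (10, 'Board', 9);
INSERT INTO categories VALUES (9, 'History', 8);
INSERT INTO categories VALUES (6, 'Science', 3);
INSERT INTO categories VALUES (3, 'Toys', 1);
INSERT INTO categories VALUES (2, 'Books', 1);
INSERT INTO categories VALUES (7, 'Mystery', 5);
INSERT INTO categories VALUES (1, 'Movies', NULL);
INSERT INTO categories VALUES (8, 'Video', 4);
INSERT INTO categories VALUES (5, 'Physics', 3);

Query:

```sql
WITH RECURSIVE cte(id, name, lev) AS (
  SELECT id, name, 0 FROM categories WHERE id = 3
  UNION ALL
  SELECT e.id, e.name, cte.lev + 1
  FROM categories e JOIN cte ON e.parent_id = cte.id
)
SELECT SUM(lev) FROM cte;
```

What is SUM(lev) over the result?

4

Base: id=3 (Toys) at lev 0.
Iteration 1: rows with parent_id in {3} -> Physics (id 5, lev 1), Science (id 6, lev 1).
Iteration 2: rows with parent_id in {5,6} -> Mystery (id 7, lev 2).
Iteration 3: no rows with parent_id in {7}; recursion stops.
SUM(lev) = 0 + 1 + 1 + 2 = 4.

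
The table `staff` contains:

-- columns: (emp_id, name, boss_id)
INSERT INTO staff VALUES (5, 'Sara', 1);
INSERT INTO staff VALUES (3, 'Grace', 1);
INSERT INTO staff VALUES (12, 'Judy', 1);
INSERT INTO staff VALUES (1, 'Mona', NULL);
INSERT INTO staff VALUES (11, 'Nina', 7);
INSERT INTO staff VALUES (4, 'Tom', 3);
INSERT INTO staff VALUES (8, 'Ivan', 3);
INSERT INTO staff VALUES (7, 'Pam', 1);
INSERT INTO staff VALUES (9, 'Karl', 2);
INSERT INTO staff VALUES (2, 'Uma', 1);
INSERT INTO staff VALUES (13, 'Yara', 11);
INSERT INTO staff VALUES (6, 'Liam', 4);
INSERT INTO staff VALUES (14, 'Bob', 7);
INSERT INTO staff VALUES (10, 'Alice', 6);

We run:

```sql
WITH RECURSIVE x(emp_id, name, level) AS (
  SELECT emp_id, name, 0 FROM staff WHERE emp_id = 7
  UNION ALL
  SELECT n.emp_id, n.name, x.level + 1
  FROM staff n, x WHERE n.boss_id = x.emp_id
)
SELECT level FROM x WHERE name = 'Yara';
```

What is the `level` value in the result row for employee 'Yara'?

2

Base: emp_id=7 (Pam) at level 0.
Iteration 1: rows with boss_id in {7} -> Nina (id 11, level 1), Bob (id 14, level 1).
Iteration 2: rows with boss_id in {11,14} -> Yara (id 13, level 2).
Iteration 3: no rows with boss_id in {13}; recursion stops.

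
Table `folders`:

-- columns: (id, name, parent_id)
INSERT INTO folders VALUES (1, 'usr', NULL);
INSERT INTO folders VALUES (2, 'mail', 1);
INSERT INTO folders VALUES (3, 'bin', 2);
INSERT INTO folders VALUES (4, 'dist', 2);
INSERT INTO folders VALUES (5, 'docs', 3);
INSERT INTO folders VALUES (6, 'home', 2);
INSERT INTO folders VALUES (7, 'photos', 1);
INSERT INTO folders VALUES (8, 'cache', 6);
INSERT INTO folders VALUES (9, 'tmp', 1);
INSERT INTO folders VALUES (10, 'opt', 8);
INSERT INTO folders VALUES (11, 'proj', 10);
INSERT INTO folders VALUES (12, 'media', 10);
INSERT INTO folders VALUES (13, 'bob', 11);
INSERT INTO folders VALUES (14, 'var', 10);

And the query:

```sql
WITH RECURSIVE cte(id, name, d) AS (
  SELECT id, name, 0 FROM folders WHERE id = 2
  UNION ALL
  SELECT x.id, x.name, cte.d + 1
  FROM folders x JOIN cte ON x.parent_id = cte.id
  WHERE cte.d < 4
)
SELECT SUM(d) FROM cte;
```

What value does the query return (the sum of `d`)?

22

Base: id=2 (mail) at d 0.
Iteration 1: rows with parent_id in {2} -> bin (id 3, d 1), dist (id 4, d 1), home (id 6, d 1).
Iteration 2: rows with parent_id in {3,4,6} -> docs (id 5, d 2), cache (id 8, d 2).
Iteration 3: rows with parent_id in {5,8} -> opt (id 10, d 3).
Iteration 4: rows with parent_id in {10} -> proj (id 11, d 4), media (id 12, d 4), var (id 14, d 4).
Iteration 5: d < 4 fails for all current rows; recursion stops.
SUM(d) = 0 + 1 + 1 + 1 + 2 + 2 + 3 + 4 + 4 + 4 = 22.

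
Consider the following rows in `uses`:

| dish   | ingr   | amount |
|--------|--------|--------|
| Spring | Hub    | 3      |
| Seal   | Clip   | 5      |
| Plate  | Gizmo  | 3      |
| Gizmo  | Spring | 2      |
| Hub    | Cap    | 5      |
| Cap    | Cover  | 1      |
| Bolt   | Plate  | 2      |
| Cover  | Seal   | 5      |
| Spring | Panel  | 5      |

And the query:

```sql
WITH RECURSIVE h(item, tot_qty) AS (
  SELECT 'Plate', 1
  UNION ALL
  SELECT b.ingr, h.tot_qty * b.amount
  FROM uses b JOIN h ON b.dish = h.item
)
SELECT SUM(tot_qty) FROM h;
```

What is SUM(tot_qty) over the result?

Base: (Plate, tot_qty=1).
Iteration 1: components of {Plate} -> Gizmo = 1*3 = 3.
Iteration 2: components of {Gizmo} -> Spring = 3*2 = 6.
Iteration 3: components of {Spring} -> Hub = 6*3 = 18, Panel = 6*5 = 30.
Iteration 4: components of {Hub,Panel} -> Cap = 18*5 = 90.
Iteration 5: components of {Cap} -> Cover = 90*1 = 90.
Iteration 6: components of {Cover} -> Seal = 90*5 = 450.
Iteration 7: components of {Seal} -> Clip = 450*5 = 2250.
Iteration 8: no further components; recursion stops.
SUM(tot_qty) = 1 + 3 + 6 + 18 + 30 + 90 + 90 + 450 + 2250 = 2938.

2938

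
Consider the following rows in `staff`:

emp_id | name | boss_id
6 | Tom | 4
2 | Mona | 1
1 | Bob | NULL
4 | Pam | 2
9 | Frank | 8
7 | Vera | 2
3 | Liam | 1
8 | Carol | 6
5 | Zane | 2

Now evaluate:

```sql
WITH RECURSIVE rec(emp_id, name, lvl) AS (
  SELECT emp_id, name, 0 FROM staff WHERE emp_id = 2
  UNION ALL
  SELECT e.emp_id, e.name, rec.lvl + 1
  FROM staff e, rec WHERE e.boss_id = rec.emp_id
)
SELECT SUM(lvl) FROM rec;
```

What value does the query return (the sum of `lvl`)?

12

Base: emp_id=2 (Mona) at lvl 0.
Iteration 1: rows with boss_id in {2} -> Pam (id 4, lvl 1), Zane (id 5, lvl 1), Vera (id 7, lvl 1).
Iteration 2: rows with boss_id in {4,5,7} -> Tom (id 6, lvl 2).
Iteration 3: rows with boss_id in {6} -> Carol (id 8, lvl 3).
Iteration 4: rows with boss_id in {8} -> Frank (id 9, lvl 4).
Iteration 5: no rows with boss_id in {9}; recursion stops.
SUM(lvl) = 0 + 1 + 1 + 1 + 2 + 3 + 4 = 12.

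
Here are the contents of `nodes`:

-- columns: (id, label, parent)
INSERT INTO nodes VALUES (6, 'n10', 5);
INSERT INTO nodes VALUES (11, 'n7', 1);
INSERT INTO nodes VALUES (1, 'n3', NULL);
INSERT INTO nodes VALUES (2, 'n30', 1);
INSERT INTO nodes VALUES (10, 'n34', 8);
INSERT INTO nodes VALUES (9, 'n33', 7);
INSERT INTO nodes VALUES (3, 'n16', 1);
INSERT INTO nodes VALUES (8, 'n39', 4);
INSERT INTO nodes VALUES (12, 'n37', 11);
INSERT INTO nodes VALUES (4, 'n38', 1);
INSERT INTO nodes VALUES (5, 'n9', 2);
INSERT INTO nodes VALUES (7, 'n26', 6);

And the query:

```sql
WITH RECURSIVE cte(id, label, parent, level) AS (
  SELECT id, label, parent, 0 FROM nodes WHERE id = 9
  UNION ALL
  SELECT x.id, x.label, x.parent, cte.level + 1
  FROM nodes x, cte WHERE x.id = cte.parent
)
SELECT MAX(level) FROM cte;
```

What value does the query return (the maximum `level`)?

5

Base: id=9 (n33), parent=7, level 0.
Iteration 1: join on id=7 -> n26 (id 7, parent=6, level 1).
Iteration 2: join on id=6 -> n10 (id 6, parent=5, level 2).
Iteration 3: join on id=5 -> n9 (id 5, parent=2, level 3).
Iteration 4: join on id=2 -> n30 (id 2, parent=1, level 4).
Iteration 5: join on id=1 -> n3 (id 1, parent=NULL, level 5).
Iteration 6: parent is NULL; no match; recursion stops.
level values: 0, 1, 2, 3, 4, 5; the maximum is 5.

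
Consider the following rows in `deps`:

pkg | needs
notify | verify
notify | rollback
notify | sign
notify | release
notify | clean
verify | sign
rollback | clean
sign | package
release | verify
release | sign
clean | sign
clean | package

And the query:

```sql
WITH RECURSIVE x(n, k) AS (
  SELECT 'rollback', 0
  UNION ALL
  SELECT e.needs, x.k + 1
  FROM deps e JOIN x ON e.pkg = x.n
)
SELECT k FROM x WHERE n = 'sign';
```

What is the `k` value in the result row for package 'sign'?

Base: (rollback, k=0).
Iteration 1: edges from {rollback} -> (clean, k=1).
Iteration 2: edges from {clean} -> (package, k=2), (sign, k=2).
Iteration 3: edges from {package,sign} -> (package, k=3).
Iteration 4: no outgoing edges from {package}; recursion stops.

2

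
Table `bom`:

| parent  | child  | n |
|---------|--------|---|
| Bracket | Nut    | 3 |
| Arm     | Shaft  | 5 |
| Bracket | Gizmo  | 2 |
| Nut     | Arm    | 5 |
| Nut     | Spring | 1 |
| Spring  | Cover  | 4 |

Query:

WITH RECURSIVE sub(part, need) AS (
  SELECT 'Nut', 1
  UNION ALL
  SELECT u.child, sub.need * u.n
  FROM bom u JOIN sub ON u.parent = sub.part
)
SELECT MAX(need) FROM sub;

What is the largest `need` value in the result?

Base: (Nut, need=1).
Iteration 1: components of {Nut} -> Arm = 1*5 = 5, Spring = 1*1 = 1.
Iteration 2: components of {Arm,Spring} -> Cover = 1*4 = 4, Shaft = 5*5 = 25.
Iteration 3: no further components; recursion stops.
need values: 1, 1, 5, 4, 25; the maximum is 25.

25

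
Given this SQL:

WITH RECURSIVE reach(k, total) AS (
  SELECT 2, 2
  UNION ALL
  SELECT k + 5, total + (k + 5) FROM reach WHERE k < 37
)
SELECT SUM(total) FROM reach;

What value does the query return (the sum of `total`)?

Base: k=2, total=2.
Iteration 1: 2 < 37 holds -> k = 2 + 5 = 7, total = 2 + 7 = 9.
Iteration 2: 7 < 37 holds -> k = 7 + 5 = 12, total = 9 + 12 = 21.
Iteration 3: 12 < 37 holds -> k = 12 + 5 = 17, total = 21 + 17 = 38.
Iteration 4: 17 < 37 holds -> k = 17 + 5 = 22, total = 38 + 22 = 60.
Iteration 5: 22 < 37 holds -> k = 22 + 5 = 27, total = 60 + 27 = 87.
Iteration 6: 27 < 37 holds -> k = 27 + 5 = 32, total = 87 + 32 = 119.
Iteration 7: 32 < 37 holds -> k = 32 + 5 = 37, total = 119 + 37 = 156.
Iteration 8: 37 < 37 fails; recursion stops.
SUM(total) = 2 + 9 + 21 + 38 + 60 + 87 + 119 + 156 = 492.

492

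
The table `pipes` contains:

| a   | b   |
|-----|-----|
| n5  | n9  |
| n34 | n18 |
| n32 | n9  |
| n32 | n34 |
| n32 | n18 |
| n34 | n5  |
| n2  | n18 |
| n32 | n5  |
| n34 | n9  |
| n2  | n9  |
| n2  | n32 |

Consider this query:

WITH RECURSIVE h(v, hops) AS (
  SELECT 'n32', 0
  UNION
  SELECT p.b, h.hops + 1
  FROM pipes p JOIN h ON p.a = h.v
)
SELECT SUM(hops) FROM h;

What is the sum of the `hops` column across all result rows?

Base: (n32, hops=0).
Iteration 1: edges from {n32} -> (n18, hops=1), (n34, hops=1), (n5, hops=1), (n9, hops=1).
Iteration 2: edges from {n18,n34,n5,n9} -> (n18, hops=2), (n5, hops=2), (n9, hops=2). [UNION drops 1 duplicate row(s)]
Iteration 3: edges from {n18,n5,n9} -> (n9, hops=3).
Iteration 4: no outgoing edges from {n9}; recursion stops.
SUM(hops) = 0 + 1 + 1 + 1 + 1 + 2 + 2 + 2 + 3 = 13.

13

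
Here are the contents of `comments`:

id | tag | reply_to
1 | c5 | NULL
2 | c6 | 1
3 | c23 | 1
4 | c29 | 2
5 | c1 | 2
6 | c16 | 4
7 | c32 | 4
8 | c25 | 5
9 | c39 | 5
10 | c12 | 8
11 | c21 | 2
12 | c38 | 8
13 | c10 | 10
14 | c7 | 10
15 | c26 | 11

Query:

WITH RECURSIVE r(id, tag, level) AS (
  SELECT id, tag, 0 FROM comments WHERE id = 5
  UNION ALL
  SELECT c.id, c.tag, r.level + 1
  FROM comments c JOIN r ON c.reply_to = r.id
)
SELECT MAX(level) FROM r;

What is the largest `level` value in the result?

3

Base: id=5 (c1) at level 0.
Iteration 1: rows with reply_to in {5} -> c25 (id 8, level 1), c39 (id 9, level 1).
Iteration 2: rows with reply_to in {8,9} -> c12 (id 10, level 2), c38 (id 12, level 2).
Iteration 3: rows with reply_to in {10,12} -> c10 (id 13, level 3), c7 (id 14, level 3).
Iteration 4: no rows with reply_to in {13,14}; recursion stops.
level values: 0, 1, 1, 2, 2, 3, 3; the maximum is 3.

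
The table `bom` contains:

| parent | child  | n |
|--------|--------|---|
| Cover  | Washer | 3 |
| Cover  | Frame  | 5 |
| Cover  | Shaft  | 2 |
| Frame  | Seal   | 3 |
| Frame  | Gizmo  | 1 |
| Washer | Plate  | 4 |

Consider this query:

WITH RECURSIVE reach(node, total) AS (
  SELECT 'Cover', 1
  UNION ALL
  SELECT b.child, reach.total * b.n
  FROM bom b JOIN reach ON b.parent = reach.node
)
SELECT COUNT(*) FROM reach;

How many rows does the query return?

Base: (Cover, total=1).
Iteration 1: components of {Cover} -> Frame = 1*5 = 5, Shaft = 1*2 = 2, Washer = 1*3 = 3.
Iteration 2: components of {Frame,Shaft,Washer} -> Gizmo = 5*1 = 5, Plate = 3*4 = 12, Seal = 5*3 = 15.
Iteration 3: no further components; recursion stops.
Total rows emitted: 7.

7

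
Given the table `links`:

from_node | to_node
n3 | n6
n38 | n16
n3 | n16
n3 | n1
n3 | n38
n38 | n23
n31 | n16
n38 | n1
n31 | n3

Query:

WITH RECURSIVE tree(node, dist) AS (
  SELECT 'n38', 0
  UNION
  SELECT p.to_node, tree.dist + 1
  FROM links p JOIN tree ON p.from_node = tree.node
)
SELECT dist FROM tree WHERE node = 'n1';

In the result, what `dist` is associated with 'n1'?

Base: (n38, dist=0).
Iteration 1: edges from {n38} -> (n1, dist=1), (n16, dist=1), (n23, dist=1).
Iteration 2: no outgoing edges from {n1,n16,n23}; recursion stops.

1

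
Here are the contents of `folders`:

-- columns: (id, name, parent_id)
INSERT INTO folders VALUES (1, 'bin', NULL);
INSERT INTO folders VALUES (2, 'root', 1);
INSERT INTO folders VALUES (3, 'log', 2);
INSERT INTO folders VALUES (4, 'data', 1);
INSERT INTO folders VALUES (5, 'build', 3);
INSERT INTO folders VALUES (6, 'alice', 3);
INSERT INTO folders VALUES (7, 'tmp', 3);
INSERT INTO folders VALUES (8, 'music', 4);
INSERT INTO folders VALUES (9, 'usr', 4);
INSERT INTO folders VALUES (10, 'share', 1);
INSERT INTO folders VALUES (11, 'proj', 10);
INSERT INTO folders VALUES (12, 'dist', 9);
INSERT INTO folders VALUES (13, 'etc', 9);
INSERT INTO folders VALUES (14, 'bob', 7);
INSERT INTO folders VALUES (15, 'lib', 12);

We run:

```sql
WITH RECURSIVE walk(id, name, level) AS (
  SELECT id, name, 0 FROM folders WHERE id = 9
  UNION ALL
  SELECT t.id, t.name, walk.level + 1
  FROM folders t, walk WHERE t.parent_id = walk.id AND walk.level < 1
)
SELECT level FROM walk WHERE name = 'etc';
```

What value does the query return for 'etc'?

1

Base: id=9 (usr) at level 0.
Iteration 1: rows with parent_id in {9} -> dist (id 12, level 1), etc (id 13, level 1).
Iteration 2: level < 1 fails for all current rows; recursion stops.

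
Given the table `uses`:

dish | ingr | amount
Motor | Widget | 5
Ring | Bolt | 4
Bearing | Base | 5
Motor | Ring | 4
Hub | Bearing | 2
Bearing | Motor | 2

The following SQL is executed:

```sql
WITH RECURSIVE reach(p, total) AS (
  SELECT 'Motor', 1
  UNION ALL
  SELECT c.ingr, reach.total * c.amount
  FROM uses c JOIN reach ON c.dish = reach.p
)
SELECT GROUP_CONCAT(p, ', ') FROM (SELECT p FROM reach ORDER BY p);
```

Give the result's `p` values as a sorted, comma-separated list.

Base: (Motor, total=1).
Iteration 1: components of {Motor} -> Ring = 1*4 = 4, Widget = 1*5 = 5.
Iteration 2: components of {Ring,Widget} -> Bolt = 4*4 = 16.
Iteration 3: no further components; recursion stops.

Bolt, Motor, Ring, Widget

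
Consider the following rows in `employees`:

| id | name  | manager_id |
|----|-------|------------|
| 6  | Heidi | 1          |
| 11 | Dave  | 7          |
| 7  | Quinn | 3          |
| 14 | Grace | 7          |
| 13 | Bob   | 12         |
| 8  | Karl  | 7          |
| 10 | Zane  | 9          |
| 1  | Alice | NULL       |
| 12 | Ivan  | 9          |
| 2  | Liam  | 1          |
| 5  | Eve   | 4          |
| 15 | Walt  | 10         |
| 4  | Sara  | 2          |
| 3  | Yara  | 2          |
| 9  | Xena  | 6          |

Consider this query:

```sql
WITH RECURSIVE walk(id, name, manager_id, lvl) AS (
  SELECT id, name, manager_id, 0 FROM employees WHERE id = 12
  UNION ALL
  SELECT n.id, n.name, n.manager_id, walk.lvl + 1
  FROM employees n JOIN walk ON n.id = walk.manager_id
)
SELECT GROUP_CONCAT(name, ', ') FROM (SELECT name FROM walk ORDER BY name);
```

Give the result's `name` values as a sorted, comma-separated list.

Alice, Heidi, Ivan, Xena

Base: id=12 (Ivan), manager_id=9, lvl 0.
Iteration 1: join on id=9 -> Xena (id 9, manager_id=6, lvl 1).
Iteration 2: join on id=6 -> Heidi (id 6, manager_id=1, lvl 2).
Iteration 3: join on id=1 -> Alice (id 1, manager_id=NULL, lvl 3).
Iteration 4: manager_id is NULL; no match; recursion stops.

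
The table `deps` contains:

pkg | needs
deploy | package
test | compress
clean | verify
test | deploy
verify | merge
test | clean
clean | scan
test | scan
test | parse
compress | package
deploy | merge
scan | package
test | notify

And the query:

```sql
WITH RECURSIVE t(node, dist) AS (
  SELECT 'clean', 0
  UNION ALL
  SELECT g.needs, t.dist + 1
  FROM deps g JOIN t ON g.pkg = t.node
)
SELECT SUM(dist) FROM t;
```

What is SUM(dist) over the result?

6

Base: (clean, dist=0).
Iteration 1: edges from {clean} -> (scan, dist=1), (verify, dist=1).
Iteration 2: edges from {scan,verify} -> (merge, dist=2), (package, dist=2).
Iteration 3: no outgoing edges from {merge,package}; recursion stops.
SUM(dist) = 0 + 1 + 1 + 2 + 2 = 6.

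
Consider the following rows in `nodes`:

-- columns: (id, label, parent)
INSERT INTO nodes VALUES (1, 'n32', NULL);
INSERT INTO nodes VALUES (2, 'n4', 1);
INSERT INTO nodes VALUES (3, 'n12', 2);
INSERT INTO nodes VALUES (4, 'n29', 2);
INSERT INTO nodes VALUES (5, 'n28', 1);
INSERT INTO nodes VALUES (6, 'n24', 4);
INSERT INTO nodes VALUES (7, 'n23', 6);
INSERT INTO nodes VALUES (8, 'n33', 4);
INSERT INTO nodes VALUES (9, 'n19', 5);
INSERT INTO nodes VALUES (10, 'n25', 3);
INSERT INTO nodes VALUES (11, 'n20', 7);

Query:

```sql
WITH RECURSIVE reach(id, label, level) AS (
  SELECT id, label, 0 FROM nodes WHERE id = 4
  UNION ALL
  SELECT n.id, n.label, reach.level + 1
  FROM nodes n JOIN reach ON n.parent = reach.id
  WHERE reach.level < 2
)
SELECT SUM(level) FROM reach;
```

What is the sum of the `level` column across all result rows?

4

Base: id=4 (n29) at level 0.
Iteration 1: rows with parent in {4} -> n24 (id 6, level 1), n33 (id 8, level 1).
Iteration 2: rows with parent in {6,8} -> n23 (id 7, level 2).
Iteration 3: level < 2 fails for all current rows; recursion stops.
SUM(level) = 0 + 1 + 1 + 2 = 4.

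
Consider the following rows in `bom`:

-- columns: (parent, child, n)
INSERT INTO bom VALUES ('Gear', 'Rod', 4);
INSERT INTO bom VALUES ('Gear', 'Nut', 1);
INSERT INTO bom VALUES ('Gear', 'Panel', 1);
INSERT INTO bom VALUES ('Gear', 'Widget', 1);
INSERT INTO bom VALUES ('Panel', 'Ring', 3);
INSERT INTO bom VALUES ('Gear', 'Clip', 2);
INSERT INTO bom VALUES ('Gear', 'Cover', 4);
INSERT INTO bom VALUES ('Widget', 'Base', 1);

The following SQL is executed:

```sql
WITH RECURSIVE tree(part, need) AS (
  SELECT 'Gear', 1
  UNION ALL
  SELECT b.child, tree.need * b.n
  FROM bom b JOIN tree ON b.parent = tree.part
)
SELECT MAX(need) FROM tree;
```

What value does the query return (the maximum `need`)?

4

Base: (Gear, need=1).
Iteration 1: components of {Gear} -> Clip = 1*2 = 2, Cover = 1*4 = 4, Nut = 1*1 = 1, Panel = 1*1 = 1, Rod = 1*4 = 4, Widget = 1*1 = 1.
Iteration 2: components of {Clip,Cover,Nut,Panel,Rod,Widget} -> Base = 1*1 = 1, Ring = 1*3 = 3.
Iteration 3: no further components; recursion stops.
need values: 1, 4, 1, 1, 1, 2, 4, 3, 1; the maximum is 4.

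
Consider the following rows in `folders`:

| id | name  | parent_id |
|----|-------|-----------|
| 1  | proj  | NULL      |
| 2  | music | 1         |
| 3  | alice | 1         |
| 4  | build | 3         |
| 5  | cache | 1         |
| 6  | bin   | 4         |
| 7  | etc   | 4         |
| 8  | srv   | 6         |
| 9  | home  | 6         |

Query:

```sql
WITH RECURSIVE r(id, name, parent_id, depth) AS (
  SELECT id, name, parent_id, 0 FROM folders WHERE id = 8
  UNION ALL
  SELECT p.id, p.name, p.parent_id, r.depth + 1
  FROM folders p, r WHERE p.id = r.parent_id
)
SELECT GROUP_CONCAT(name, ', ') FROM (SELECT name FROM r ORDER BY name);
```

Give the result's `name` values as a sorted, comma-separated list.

alice, bin, build, proj, srv

Base: id=8 (srv), parent_id=6, depth 0.
Iteration 1: join on id=6 -> bin (id 6, parent_id=4, depth 1).
Iteration 2: join on id=4 -> build (id 4, parent_id=3, depth 2).
Iteration 3: join on id=3 -> alice (id 3, parent_id=1, depth 3).
Iteration 4: join on id=1 -> proj (id 1, parent_id=NULL, depth 4).
Iteration 5: parent_id is NULL; no match; recursion stops.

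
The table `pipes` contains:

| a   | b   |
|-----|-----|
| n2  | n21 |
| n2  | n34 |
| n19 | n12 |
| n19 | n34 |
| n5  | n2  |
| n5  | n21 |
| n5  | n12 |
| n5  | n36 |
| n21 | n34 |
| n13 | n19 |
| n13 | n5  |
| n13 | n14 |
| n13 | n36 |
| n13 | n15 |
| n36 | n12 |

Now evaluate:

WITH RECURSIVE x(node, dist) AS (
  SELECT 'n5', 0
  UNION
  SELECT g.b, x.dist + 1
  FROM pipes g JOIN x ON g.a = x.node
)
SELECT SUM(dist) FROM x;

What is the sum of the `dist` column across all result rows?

13

Base: (n5, dist=0).
Iteration 1: edges from {n5} -> (n12, dist=1), (n2, dist=1), (n21, dist=1), (n36, dist=1).
Iteration 2: edges from {n12,n2,n21,n36} -> (n12, dist=2), (n21, dist=2), (n34, dist=2). [UNION drops 1 duplicate row(s)]
Iteration 3: edges from {n12,n21,n34} -> (n34, dist=3).
Iteration 4: no outgoing edges from {n34}; recursion stops.
SUM(dist) = 0 + 1 + 1 + 1 + 1 + 2 + 2 + 2 + 3 = 13.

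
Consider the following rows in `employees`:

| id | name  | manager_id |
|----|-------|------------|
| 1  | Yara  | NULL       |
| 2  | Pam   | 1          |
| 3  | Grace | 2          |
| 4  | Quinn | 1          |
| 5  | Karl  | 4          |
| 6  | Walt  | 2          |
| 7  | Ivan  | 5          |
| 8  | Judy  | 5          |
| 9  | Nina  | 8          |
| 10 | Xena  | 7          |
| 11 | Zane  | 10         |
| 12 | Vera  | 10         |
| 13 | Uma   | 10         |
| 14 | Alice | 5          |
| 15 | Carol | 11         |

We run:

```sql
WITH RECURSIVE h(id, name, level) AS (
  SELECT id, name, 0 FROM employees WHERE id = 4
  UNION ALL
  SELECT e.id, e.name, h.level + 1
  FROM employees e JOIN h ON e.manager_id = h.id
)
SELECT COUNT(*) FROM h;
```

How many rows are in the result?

11

Base: id=4 (Quinn) at level 0.
Iteration 1: rows with manager_id in {4} -> Karl (id 5, level 1).
Iteration 2: rows with manager_id in {5} -> Ivan (id 7, level 2), Judy (id 8, level 2), Alice (id 14, level 2).
Iteration 3: rows with manager_id in {7,8,14} -> Nina (id 9, level 3), Xena (id 10, level 3).
Iteration 4: rows with manager_id in {9,10} -> Zane (id 11, level 4), Vera (id 12, level 4), Uma (id 13, level 4).
Iteration 5: rows with manager_id in {11,12,13} -> Carol (id 15, level 5).
Iteration 6: no rows with manager_id in {15}; recursion stops.
Total rows emitted: 11.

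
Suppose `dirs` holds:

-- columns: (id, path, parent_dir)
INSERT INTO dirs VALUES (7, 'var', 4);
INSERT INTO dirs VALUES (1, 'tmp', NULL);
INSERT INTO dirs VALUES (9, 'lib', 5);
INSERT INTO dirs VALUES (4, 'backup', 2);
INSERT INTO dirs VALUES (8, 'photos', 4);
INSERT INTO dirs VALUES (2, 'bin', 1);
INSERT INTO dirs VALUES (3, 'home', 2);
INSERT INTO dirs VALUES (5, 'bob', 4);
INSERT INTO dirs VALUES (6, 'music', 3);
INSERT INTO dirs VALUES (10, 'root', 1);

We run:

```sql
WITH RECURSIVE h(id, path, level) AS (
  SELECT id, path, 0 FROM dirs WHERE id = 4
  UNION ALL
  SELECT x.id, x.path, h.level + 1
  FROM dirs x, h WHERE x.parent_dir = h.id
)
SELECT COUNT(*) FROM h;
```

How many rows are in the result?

5

Base: id=4 (backup) at level 0.
Iteration 1: rows with parent_dir in {4} -> bob (id 5, level 1), var (id 7, level 1), photos (id 8, level 1).
Iteration 2: rows with parent_dir in {5,7,8} -> lib (id 9, level 2).
Iteration 3: no rows with parent_dir in {9}; recursion stops.
Total rows emitted: 5.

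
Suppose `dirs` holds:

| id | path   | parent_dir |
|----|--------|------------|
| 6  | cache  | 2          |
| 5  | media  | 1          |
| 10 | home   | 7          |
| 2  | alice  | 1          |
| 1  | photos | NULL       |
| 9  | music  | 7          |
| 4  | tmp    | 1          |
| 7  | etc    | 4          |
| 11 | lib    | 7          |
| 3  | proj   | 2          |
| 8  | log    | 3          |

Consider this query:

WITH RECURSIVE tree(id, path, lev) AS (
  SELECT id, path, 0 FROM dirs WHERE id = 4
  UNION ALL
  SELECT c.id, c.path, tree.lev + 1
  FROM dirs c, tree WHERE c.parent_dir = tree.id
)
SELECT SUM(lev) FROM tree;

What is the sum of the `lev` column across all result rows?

Base: id=4 (tmp) at lev 0.
Iteration 1: rows with parent_dir in {4} -> etc (id 7, lev 1).
Iteration 2: rows with parent_dir in {7} -> music (id 9, lev 2), home (id 10, lev 2), lib (id 11, lev 2).
Iteration 3: no rows with parent_dir in {9,10,11}; recursion stops.
SUM(lev) = 0 + 1 + 2 + 2 + 2 = 7.

7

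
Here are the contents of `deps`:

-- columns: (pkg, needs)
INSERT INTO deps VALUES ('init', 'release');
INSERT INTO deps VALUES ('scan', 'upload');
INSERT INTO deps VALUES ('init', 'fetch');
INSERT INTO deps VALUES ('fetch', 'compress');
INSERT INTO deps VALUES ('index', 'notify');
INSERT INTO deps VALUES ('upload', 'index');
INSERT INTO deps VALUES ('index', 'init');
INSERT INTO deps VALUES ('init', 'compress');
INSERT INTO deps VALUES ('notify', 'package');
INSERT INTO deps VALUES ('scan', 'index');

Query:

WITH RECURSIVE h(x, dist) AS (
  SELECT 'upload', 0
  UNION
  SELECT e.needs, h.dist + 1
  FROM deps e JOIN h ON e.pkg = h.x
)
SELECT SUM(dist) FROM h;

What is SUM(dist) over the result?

21

Base: (upload, dist=0).
Iteration 1: edges from {upload} -> (index, dist=1).
Iteration 2: edges from {index} -> (init, dist=2), (notify, dist=2).
Iteration 3: edges from {init,notify} -> (compress, dist=3), (fetch, dist=3), (package, dist=3), (release, dist=3).
Iteration 4: edges from {compress,fetch,package,release} -> (compress, dist=4).
Iteration 5: no outgoing edges from {compress}; recursion stops.
SUM(dist) = 0 + 1 + 2 + 2 + 3 + 3 + 3 + 3 + 4 = 21.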